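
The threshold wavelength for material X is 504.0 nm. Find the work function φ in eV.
2.46 eV

At the threshold wavelength, photon energy equals work function:
φ = hc/λ₀

Calculating:
φ = (6.626×10⁻³⁴ J·s)(3×10⁸ m/s) / (504.0×10⁻⁹ m)
φ = 2.46 eV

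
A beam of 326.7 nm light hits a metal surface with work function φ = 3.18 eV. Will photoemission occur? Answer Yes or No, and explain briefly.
Yes

For photoemission, the photon energy must exceed the work function.

Photon energy: E = hc/λ = 3.7950 eV
Work function: φ = 3.18 eV

Since E_photon (3.7950 eV) > φ (3.18 eV), photoemission WILL occur.
The threshold wavelength is λ₀ = hc/φ = 389.9 nm.
Since 326.7 nm < 389.9 nm, the light has sufficient energy.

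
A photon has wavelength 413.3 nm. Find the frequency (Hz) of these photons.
7.2536e+14 Hz

Using the wave equation: c = fλ

Solving for frequency:
f = c/λ = (3×10⁸ m/s) / (413.3×10⁻⁹ m)
f = 7.2536e+14 Hz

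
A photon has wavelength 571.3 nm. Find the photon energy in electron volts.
2.1702 eV

Using E = hf = hc/λ:

E = hc/λ = (6.626×10⁻³⁴ J·s)(3×10⁸ m/s) / (571.3×10⁻⁹ m)
E = 2.1702 eV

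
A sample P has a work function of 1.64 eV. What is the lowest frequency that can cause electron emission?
3.9655e+14 Hz

The threshold frequency is when the photon energy equals the work function:
hf₀ = φ

Solving for f₀:
f₀ = φ/h = (1.64 eV × 1.602×10⁻¹⁹ J/eV) / (6.626×10⁻³⁴ J·s)
f₀ = 3.9655e+14 Hz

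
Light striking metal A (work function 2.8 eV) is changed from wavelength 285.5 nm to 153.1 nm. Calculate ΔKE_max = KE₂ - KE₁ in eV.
3.7555 eV

Using Einstein's equation: KE_max = hc/λ - φ

For λ₁ = 285.5 nm:
KE₁ = hc/λ₁ - φ = 4.3427 - 2.8 = 1.5427 eV

For λ₂ = 153.1 nm:
KE₂ = hc/λ₂ - φ = 8.0982 - 2.8 = 5.2982 eV

Change in KE:
ΔKE = KE₂ - KE₁ = 5.2982 - 1.5427 = 3.7555 eV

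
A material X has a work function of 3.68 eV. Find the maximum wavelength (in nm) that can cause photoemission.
336.91 nm

The threshold wavelength is when the photon energy equals the work function:
hc/λ₀ = φ

Solving for λ₀:
λ₀ = hc/φ = (6.626×10⁻³⁴ J·s)(3×10⁸ m/s) / (3.68 eV × 1.602×10⁻¹⁹ J/eV)
λ₀ = 336.91 nm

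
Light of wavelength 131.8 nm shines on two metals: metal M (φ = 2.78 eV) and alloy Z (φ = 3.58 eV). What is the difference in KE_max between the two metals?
0.8000 eV

Using KE_max = hc/λ - φ for each metal:

Photon energy: E = hc/λ = 9.4070 eV

For metal M (φ₁ = 2.78 eV):
KE₁ = E - φ₁ = 9.4070 - 2.78 = 6.6270 eV

For alloy Z (φ₂ = 3.58 eV):
KE₂ = E - φ₂ = 9.4070 - 3.58 = 5.8270 eV

Difference:
ΔKE = KE₁ - KE₂ = 6.6270 - 5.8270 = 0.8000 eV

Note: The difference equals the difference in work functions: 3.58 - 2.78 = 0.80 eV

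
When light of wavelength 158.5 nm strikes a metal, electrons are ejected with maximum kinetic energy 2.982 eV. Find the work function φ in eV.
4.84 eV

From Einstein's photoelectric equation: KE_max = hf - φ = hc/λ - φ

Rearranging for φ:
φ = hc/λ - KE_max

Calculate photon energy:
E_photon = hc/λ = 7.8223 eV

Therefore:
φ = 7.8223 - 2.982 = 4.84 eV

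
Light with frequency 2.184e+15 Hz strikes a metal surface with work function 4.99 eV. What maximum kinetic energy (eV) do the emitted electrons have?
4.0423 eV

Using Einstein's photoelectric equation: KE_max = hf - φ

First, calculate the photon energy:
E_photon = hf = (6.626×10⁻³⁴ J·s)(2.184e+15 Hz)
E_photon = 9.0323 eV

Then, the maximum kinetic energy:
KE_max = E_photon - φ = 9.0323 eV - 4.99 eV = 4.0423 eV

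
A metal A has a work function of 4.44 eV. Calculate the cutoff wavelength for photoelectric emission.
279.24 nm

The threshold wavelength is when the photon energy equals the work function:
hc/λ₀ = φ

Solving for λ₀:
λ₀ = hc/φ = (6.626×10⁻³⁴ J·s)(3×10⁸ m/s) / (4.44 eV × 1.602×10⁻¹⁹ J/eV)
λ₀ = 279.24 nm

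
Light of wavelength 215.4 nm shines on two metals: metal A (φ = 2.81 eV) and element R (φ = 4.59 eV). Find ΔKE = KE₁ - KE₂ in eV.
1.7800 eV

Using KE_max = hc/λ - φ for each metal:

Photon energy: E = hc/λ = 5.7560 eV

For metal A (φ₁ = 2.81 eV):
KE₁ = E - φ₁ = 5.7560 - 2.81 = 2.9460 eV

For element R (φ₂ = 4.59 eV):
KE₂ = E - φ₂ = 5.7560 - 4.59 = 1.1660 eV

Difference:
ΔKE = KE₁ - KE₂ = 2.9460 - 1.1660 = 1.7800 eV

Note: The difference equals the difference in work functions: 4.59 - 2.81 = 1.78 eV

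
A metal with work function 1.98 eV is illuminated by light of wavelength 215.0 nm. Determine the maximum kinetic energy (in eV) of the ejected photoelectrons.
3.7867 eV

Using Einstein's photoelectric equation: KE_max = hf - φ = hc/λ - φ

First, calculate the photon energy:
E_photon = hc/λ = (6.626×10⁻³⁴ J·s)(3×10⁸ m/s) / (215.0×10⁻⁹ m)
E_photon = 5.7667 eV

Then, the maximum kinetic energy:
KE_max = E_photon - φ = 5.7667 eV - 1.98 eV = 3.7867 eV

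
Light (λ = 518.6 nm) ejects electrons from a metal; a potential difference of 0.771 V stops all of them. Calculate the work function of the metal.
1.62 eV

The stopping potential gives the maximum kinetic energy: KE_max = eV_s = 0.771 eV

From Einstein's photoelectric equation: KE_max = hc/λ - φ
Rearranging: φ = hc/λ - KE_max

Calculate photon energy:
E_photon = hc/λ = (6.626×10⁻³⁴ J·s)(3×10⁸ m/s) / (518.6×10⁻⁹ m) = 2.3907 eV

Therefore:
φ = 2.3907 - 0.771 = 1.62 eV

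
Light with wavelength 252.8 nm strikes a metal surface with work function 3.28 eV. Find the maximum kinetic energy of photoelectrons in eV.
1.6244 eV

Using Einstein's photoelectric equation: KE_max = hf - φ = hc/λ - φ

First, calculate the photon energy:
E_photon = hc/λ = (6.626×10⁻³⁴ J·s)(3×10⁸ m/s) / (252.8×10⁻⁹ m)
E_photon = 4.9044 eV

Then, the maximum kinetic energy:
KE_max = E_photon - φ = 4.9044 eV - 3.28 eV = 1.6244 eV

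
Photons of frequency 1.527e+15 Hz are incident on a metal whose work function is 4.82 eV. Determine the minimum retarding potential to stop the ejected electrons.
1.4952 V

The stopping potential V_s satisfies: eV_s = KE_max

First, find KE_max using Einstein's equation:
E_photon = hf = (6.626×10⁻³⁴ J·s)(1.527e+15 Hz) = 6.3152 eV
KE_max = E_photon - φ = 6.3152 - 4.82 = 1.4952 eV

Since eV_s = KE_max:
V_s = KE_max/e = 1.4952 V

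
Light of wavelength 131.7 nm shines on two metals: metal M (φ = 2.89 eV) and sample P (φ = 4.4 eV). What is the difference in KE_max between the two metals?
1.5100 eV

Using KE_max = hc/λ - φ for each metal:

Photon energy: E = hc/λ = 9.4141 eV

For metal M (φ₁ = 2.89 eV):
KE₁ = E - φ₁ = 9.4141 - 2.89 = 6.5241 eV

For sample P (φ₂ = 4.4 eV):
KE₂ = E - φ₂ = 9.4141 - 4.4 = 5.0141 eV

Difference:
ΔKE = KE₁ - KE₂ = 6.5241 - 5.0141 = 1.5100 eV

Note: The difference equals the difference in work functions: 4.4 - 2.89 = 1.51 eV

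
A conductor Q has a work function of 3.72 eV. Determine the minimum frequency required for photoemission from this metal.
8.9949e+14 Hz

The threshold frequency is when the photon energy equals the work function:
hf₀ = φ

Solving for f₀:
f₀ = φ/h = (3.72 eV × 1.602×10⁻¹⁹ J/eV) / (6.626×10⁻³⁴ J·s)
f₀ = 8.9949e+14 Hz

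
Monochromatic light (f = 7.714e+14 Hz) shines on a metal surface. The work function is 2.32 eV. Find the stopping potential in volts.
0.8703 V

The stopping potential V_s satisfies: eV_s = KE_max

First, find KE_max using Einstein's equation:
E_photon = hf = (6.626×10⁻³⁴ J·s)(7.714e+14 Hz) = 3.1903 eV
KE_max = E_photon - φ = 3.1903 - 2.32 = 0.8703 eV

Since eV_s = KE_max:
V_s = KE_max/e = 0.8703 V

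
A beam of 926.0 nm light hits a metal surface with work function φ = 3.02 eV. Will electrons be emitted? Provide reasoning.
No

For photoemission, the photon energy must exceed the work function.

Photon energy: E = hc/λ = 1.3389 eV
Work function: φ = 3.02 eV

Since E_photon (1.3389 eV) < φ (3.02 eV), photoemission will NOT occur.
The threshold wavelength is λ₀ = hc/φ = 410.5 nm.
Since 926.0 nm > 410.5 nm, the photons lack sufficient energy.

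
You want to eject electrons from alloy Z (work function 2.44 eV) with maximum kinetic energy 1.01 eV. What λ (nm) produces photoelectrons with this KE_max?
359.37 nm

From Einstein's equation: KE_max = hc/λ - φ

Rearranging for λ:
hc/λ = KE_max + φ
λ = hc/(KE_max + φ)

Required photon energy:
E_photon = KE_max + φ = 1.01 + 2.44 = 3.45 eV

Required wavelength:
λ = hc/E_photon = (6.626×10⁻³⁴)(3×10⁸) / (3.45 × 1.602×10⁻¹⁹)
λ = 359.37 nm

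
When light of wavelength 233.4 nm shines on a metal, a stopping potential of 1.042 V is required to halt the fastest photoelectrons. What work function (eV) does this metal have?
4.27 eV

The stopping potential gives the maximum kinetic energy: KE_max = eV_s = 1.042 eV

From Einstein's photoelectric equation: KE_max = hc/λ - φ
Rearranging: φ = hc/λ - KE_max

Calculate photon energy:
E_photon = hc/λ = (6.626×10⁻³⁴ J·s)(3×10⁸ m/s) / (233.4×10⁻⁹ m) = 5.3121 eV

Therefore:
φ = 5.3121 - 1.042 = 4.27 eV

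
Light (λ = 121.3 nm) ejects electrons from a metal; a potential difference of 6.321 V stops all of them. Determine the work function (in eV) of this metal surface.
3.90 eV

The stopping potential gives the maximum kinetic energy: KE_max = eV_s = 6.321 eV

From Einstein's photoelectric equation: KE_max = hc/λ - φ
Rearranging: φ = hc/λ - KE_max

Calculate photon energy:
E_photon = hc/λ = (6.626×10⁻³⁴ J·s)(3×10⁸ m/s) / (121.3×10⁻⁹ m) = 10.2213 eV

Therefore:
φ = 10.2213 - 6.321 = 3.90 eV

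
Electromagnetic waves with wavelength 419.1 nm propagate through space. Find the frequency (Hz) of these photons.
7.1532e+14 Hz

Using the wave equation: c = fλ

Solving for frequency:
f = c/λ = (3×10⁸ m/s) / (419.1×10⁻⁹ m)
f = 7.1532e+14 Hz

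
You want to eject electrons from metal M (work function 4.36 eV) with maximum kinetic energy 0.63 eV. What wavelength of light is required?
248.47 nm

From Einstein's equation: KE_max = hc/λ - φ

Rearranging for λ:
hc/λ = KE_max + φ
λ = hc/(KE_max + φ)

Required photon energy:
E_photon = KE_max + φ = 0.63 + 4.36 = 4.99 eV

Required wavelength:
λ = hc/E_photon = (6.626×10⁻³⁴)(3×10⁸) / (4.99 × 1.602×10⁻¹⁹)
λ = 248.47 nm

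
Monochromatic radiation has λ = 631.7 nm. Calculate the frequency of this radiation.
4.7458e+14 Hz

Using the wave equation: c = fλ

Solving for frequency:
f = c/λ = (3×10⁸ m/s) / (631.7×10⁻⁹ m)
f = 4.7458e+14 Hz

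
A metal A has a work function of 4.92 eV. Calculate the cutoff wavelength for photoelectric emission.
252.00 nm

The threshold wavelength is when the photon energy equals the work function:
hc/λ₀ = φ

Solving for λ₀:
λ₀ = hc/φ = (6.626×10⁻³⁴ J·s)(3×10⁸ m/s) / (4.92 eV × 1.602×10⁻¹⁹ J/eV)
λ₀ = 252.00 nm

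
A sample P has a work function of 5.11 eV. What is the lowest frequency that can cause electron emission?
1.2356e+15 Hz

The threshold frequency is when the photon energy equals the work function:
hf₀ = φ

Solving for f₀:
f₀ = φ/h = (5.11 eV × 1.602×10⁻¹⁹ J/eV) / (6.626×10⁻³⁴ J·s)
f₀ = 1.2356e+15 Hz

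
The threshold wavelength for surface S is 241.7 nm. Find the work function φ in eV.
5.13 eV

At the threshold wavelength, photon energy equals work function:
φ = hc/λ₀

Calculating:
φ = (6.626×10⁻³⁴ J·s)(3×10⁸ m/s) / (241.7×10⁻⁹ m)
φ = 5.13 eV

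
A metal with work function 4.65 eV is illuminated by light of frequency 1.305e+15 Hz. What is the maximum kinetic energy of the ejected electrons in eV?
0.7470 eV

Using Einstein's photoelectric equation: KE_max = hf - φ

First, calculate the photon energy:
E_photon = hf = (6.626×10⁻³⁴ J·s)(1.305e+15 Hz)
E_photon = 5.3970 eV

Then, the maximum kinetic energy:
KE_max = E_photon - φ = 5.3970 eV - 4.65 eV = 0.7470 eV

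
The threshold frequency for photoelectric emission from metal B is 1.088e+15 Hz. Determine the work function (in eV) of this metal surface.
4.50 eV

At the threshold frequency, photon energy equals work function:
φ = hf₀

Calculating:
φ = (6.626×10⁻³⁴ J·s)(1.088e+15 Hz)
φ = 4.50 eV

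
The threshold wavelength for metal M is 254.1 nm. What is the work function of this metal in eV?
4.88 eV

At the threshold wavelength, photon energy equals work function:
φ = hc/λ₀

Calculating:
φ = (6.626×10⁻³⁴ J·s)(3×10⁸ m/s) / (254.1×10⁻⁹ m)
φ = 4.88 eV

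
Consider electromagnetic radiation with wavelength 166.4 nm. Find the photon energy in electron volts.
7.4510 eV

Using E = hf = hc/λ:

E = hc/λ = (6.626×10⁻³⁴ J·s)(3×10⁸ m/s) / (166.4×10⁻⁹ m)
E = 7.4510 eV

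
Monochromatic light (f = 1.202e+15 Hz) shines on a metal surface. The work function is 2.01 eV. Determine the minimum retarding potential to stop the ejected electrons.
2.9611 V

The stopping potential V_s satisfies: eV_s = KE_max

First, find KE_max using Einstein's equation:
E_photon = hf = (6.626×10⁻³⁴ J·s)(1.202e+15 Hz) = 4.9711 eV
KE_max = E_photon - φ = 4.9711 - 2.01 = 2.9611 eV

Since eV_s = KE_max:
V_s = KE_max/e = 2.9611 V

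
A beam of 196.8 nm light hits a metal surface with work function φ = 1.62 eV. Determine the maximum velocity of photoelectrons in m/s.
1.2831e+06 m/s

First, find the maximum kinetic energy:
E_photon = hc/λ = 6.3000 eV
KE_max = E_photon - φ = 6.3000 - 1.62 = 4.6800 eV

Convert to Joules: KE_max = 4.6800 × 1.602×10⁻¹⁹ J = 7.4982e-19 J

Then use KE = ½mv² to find velocity:
v = √(2·KE/m) = √(2 × 7.4982e-19 J / 9.109e-31 kg)
v = 1.2831e+06 m/s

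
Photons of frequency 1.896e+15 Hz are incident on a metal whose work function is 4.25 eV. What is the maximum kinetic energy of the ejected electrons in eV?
3.5912 eV

Using Einstein's photoelectric equation: KE_max = hf - φ

First, calculate the photon energy:
E_photon = hf = (6.626×10⁻³⁴ J·s)(1.896e+15 Hz)
E_photon = 7.8412 eV

Then, the maximum kinetic energy:
KE_max = E_photon - φ = 7.8412 eV - 4.25 eV = 3.5912 eV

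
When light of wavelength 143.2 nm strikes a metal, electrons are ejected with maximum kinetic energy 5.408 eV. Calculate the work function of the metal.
3.25 eV

From Einstein's photoelectric equation: KE_max = hf - φ = hc/λ - φ

Rearranging for φ:
φ = hc/λ - KE_max

Calculate photon energy:
E_photon = hc/λ = 8.6581 eV

Therefore:
φ = 8.6581 - 5.408 = 3.25 eV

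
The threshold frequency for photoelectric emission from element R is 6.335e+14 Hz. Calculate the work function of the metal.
2.62 eV

At the threshold frequency, photon energy equals work function:
φ = hf₀

Calculating:
φ = (6.626×10⁻³⁴ J·s)(6.335e+14 Hz)
φ = 2.62 eV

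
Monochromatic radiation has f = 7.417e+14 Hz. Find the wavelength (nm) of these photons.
404.20 nm

Using the wave equation: c = fλ

Solving for wavelength:
λ = c/f = (3×10⁸ m/s) / (7.417e+14 Hz)
λ = 404.20 nm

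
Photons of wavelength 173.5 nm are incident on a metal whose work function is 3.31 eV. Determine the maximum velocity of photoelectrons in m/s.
1.1616e+06 m/s

First, find the maximum kinetic energy:
E_photon = hc/λ = 7.1461 eV
KE_max = E_photon - φ = 7.1461 - 3.31 = 3.8361 eV

Convert to Joules: KE_max = 3.8361 × 1.602×10⁻¹⁹ J = 6.1461e-19 J

Then use KE = ½mv² to find velocity:
v = √(2·KE/m) = √(2 × 6.1461e-19 J / 9.109e-31 kg)
v = 1.1616e+06 m/s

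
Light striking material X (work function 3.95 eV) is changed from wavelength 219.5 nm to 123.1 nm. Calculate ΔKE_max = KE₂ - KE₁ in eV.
4.4233 eV

Using Einstein's equation: KE_max = hc/λ - φ

For λ₁ = 219.5 nm:
KE₁ = hc/λ₁ - φ = 5.6485 - 3.95 = 1.6985 eV

For λ₂ = 123.1 nm:
KE₂ = hc/λ₂ - φ = 10.0718 - 3.95 = 6.1218 eV

Change in KE:
ΔKE = KE₂ - KE₁ = 6.1218 - 1.6985 = 4.4233 eV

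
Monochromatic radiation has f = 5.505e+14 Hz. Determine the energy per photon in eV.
2.2767 eV

Using E = hf:

E = hf = (6.626×10⁻³⁴ J·s)(5.505e+14 Hz)
E = 2.2767 eV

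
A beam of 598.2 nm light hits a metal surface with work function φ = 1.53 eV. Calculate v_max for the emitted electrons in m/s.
4.3689e+05 m/s

First, find the maximum kinetic energy:
E_photon = hc/λ = 2.0726 eV
KE_max = E_photon - φ = 2.0726 - 1.53 = 0.5426 eV

Convert to Joules: KE_max = 0.5426 × 1.602×10⁻¹⁹ J = 8.6937e-20 J

Then use KE = ½mv² to find velocity:
v = √(2·KE/m) = √(2 × 8.6937e-20 J / 9.109e-31 kg)
v = 4.3689e+05 m/s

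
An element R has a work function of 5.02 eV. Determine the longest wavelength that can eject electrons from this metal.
246.98 nm

The threshold wavelength is when the photon energy equals the work function:
hc/λ₀ = φ

Solving for λ₀:
λ₀ = hc/φ = (6.626×10⁻³⁴ J·s)(3×10⁸ m/s) / (5.02 eV × 1.602×10⁻¹⁹ J/eV)
λ₀ = 246.98 nm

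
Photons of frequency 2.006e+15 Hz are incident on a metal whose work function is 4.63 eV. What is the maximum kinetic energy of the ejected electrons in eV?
3.6661 eV

Using Einstein's photoelectric equation: KE_max = hf - φ

First, calculate the photon energy:
E_photon = hf = (6.626×10⁻³⁴ J·s)(2.006e+15 Hz)
E_photon = 8.2961 eV

Then, the maximum kinetic energy:
KE_max = E_photon - φ = 8.2961 eV - 4.63 eV = 3.6661 eV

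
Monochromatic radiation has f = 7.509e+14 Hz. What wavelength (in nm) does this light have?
399.24 nm

Using the wave equation: c = fλ

Solving for wavelength:
λ = c/f = (3×10⁸ m/s) / (7.509e+14 Hz)
λ = 399.24 nm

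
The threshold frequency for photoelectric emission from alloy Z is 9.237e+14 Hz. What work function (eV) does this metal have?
3.82 eV

At the threshold frequency, photon energy equals work function:
φ = hf₀

Calculating:
φ = (6.626×10⁻³⁴ J·s)(9.237e+14 Hz)
φ = 3.82 eV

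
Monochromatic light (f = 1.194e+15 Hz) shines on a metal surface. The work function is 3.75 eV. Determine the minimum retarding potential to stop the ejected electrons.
1.1880 V

The stopping potential V_s satisfies: eV_s = KE_max

First, find KE_max using Einstein's equation:
E_photon = hf = (6.626×10⁻³⁴ J·s)(1.194e+15 Hz) = 4.9380 eV
KE_max = E_photon - φ = 4.9380 - 3.75 = 1.1880 eV

Since eV_s = KE_max:
V_s = KE_max/e = 1.1880 V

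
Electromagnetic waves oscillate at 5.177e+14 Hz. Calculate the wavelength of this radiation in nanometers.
579.09 nm

Using the wave equation: c = fλ

Solving for wavelength:
λ = c/f = (3×10⁸ m/s) / (5.177e+14 Hz)
λ = 579.09 nm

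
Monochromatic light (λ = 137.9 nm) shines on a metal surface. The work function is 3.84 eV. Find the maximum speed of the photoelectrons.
1.3461e+06 m/s

First, find the maximum kinetic energy:
E_photon = hc/λ = 8.9909 eV
KE_max = E_photon - φ = 8.9909 - 3.84 = 5.1509 eV

Convert to Joules: KE_max = 5.1509 × 1.602×10⁻¹⁹ J = 8.2526e-19 J

Then use KE = ½mv² to find velocity:
v = √(2·KE/m) = √(2 × 8.2526e-19 J / 9.109e-31 kg)
v = 1.3461e+06 m/s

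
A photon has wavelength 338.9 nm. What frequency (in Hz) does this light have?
8.8460e+14 Hz

Using the wave equation: c = fλ

Solving for frequency:
f = c/λ = (3×10⁸ m/s) / (338.9×10⁻⁹ m)
f = 8.8460e+14 Hz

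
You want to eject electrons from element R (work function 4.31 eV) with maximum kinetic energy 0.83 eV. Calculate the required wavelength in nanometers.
241.21 nm

From Einstein's equation: KE_max = hc/λ - φ

Rearranging for λ:
hc/λ = KE_max + φ
λ = hc/(KE_max + φ)

Required photon energy:
E_photon = KE_max + φ = 0.83 + 4.31 = 5.14 eV

Required wavelength:
λ = hc/E_photon = (6.626×10⁻³⁴)(3×10⁸) / (5.14 × 1.602×10⁻¹⁹)
λ = 241.21 nm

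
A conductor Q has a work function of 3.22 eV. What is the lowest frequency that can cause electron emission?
7.7859e+14 Hz

The threshold frequency is when the photon energy equals the work function:
hf₀ = φ

Solving for f₀:
f₀ = φ/h = (3.22 eV × 1.602×10⁻¹⁹ J/eV) / (6.626×10⁻³⁴ J·s)
f₀ = 7.7859e+14 Hz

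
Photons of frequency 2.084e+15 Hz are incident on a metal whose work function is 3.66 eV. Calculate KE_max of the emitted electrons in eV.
4.9587 eV

Using Einstein's photoelectric equation: KE_max = hf - φ

First, calculate the photon energy:
E_photon = hf = (6.626×10⁻³⁴ J·s)(2.084e+15 Hz)
E_photon = 8.6187 eV

Then, the maximum kinetic energy:
KE_max = E_photon - φ = 8.6187 eV - 3.66 eV = 4.9587 eV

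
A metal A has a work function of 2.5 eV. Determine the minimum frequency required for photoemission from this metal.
6.0450e+14 Hz

The threshold frequency is when the photon energy equals the work function:
hf₀ = φ

Solving for f₀:
f₀ = φ/h = (2.5 eV × 1.602×10⁻¹⁹ J/eV) / (6.626×10⁻³⁴ J·s)
f₀ = 6.0450e+14 Hz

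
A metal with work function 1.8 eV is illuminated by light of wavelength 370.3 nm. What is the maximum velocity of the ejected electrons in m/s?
7.3797e+05 m/s

First, find the maximum kinetic energy:
E_photon = hc/λ = 3.3482 eV
KE_max = E_photon - φ = 3.3482 - 1.8 = 1.5482 eV

Convert to Joules: KE_max = 1.5482 × 1.602×10⁻¹⁹ J = 2.4805e-19 J

Then use KE = ½mv² to find velocity:
v = √(2·KE/m) = √(2 × 2.4805e-19 J / 9.109e-31 kg)
v = 7.3797e+05 m/s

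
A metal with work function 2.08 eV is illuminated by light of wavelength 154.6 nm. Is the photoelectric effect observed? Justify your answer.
Yes

For photoemission, the photon energy must exceed the work function.

Photon energy: E = hc/λ = 8.0197 eV
Work function: φ = 2.08 eV

Since E_photon (8.0197 eV) > φ (2.08 eV), photoemission WILL occur.
The threshold wavelength is λ₀ = hc/φ = 596.1 nm.
Since 154.6 nm < 596.1 nm, the light has sufficient energy.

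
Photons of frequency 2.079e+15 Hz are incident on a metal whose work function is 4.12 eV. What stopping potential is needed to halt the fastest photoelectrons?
4.4781 V

The stopping potential V_s satisfies: eV_s = KE_max

First, find KE_max using Einstein's equation:
E_photon = hf = (6.626×10⁻³⁴ J·s)(2.079e+15 Hz) = 8.5981 eV
KE_max = E_photon - φ = 8.5981 - 4.12 = 4.4781 eV

Since eV_s = KE_max:
V_s = KE_max/e = 4.4781 V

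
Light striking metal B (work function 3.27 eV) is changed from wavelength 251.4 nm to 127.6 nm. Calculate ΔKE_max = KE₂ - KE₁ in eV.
4.7849 eV

Using Einstein's equation: KE_max = hc/λ - φ

For λ₁ = 251.4 nm:
KE₁ = hc/λ₁ - φ = 4.9318 - 3.27 = 1.6618 eV

For λ₂ = 127.6 nm:
KE₂ = hc/λ₂ - φ = 9.7166 - 3.27 = 6.4466 eV

Change in KE:
ΔKE = KE₂ - KE₁ = 6.4466 - 1.6618 = 4.7849 eV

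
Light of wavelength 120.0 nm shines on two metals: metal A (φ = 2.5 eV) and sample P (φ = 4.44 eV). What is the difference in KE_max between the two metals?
1.9400 eV

Using KE_max = hc/λ - φ for each metal:

Photon energy: E = hc/λ = 10.3320 eV

For metal A (φ₁ = 2.5 eV):
KE₁ = E - φ₁ = 10.3320 - 2.5 = 7.8320 eV

For sample P (φ₂ = 4.44 eV):
KE₂ = E - φ₂ = 10.3320 - 4.44 = 5.8920 eV

Difference:
ΔKE = KE₁ - KE₂ = 7.8320 - 5.8920 = 1.9400 eV

Note: The difference equals the difference in work functions: 4.44 - 2.5 = 1.94 eV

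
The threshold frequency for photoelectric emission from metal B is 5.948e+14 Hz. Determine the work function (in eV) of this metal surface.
2.46 eV

At the threshold frequency, photon energy equals work function:
φ = hf₀

Calculating:
φ = (6.626×10⁻³⁴ J·s)(5.948e+14 Hz)
φ = 2.46 eV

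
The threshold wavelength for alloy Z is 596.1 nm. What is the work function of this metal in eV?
2.08 eV

At the threshold wavelength, photon energy equals work function:
φ = hc/λ₀

Calculating:
φ = (6.626×10⁻³⁴ J·s)(3×10⁸ m/s) / (596.1×10⁻⁹ m)
φ = 2.08 eV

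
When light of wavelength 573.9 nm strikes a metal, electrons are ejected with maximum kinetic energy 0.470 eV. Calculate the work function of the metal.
1.69 eV

From Einstein's photoelectric equation: KE_max = hf - φ = hc/λ - φ

Rearranging for φ:
φ = hc/λ - KE_max

Calculate photon energy:
E_photon = hc/λ = 2.1604 eV

Therefore:
φ = 2.1604 - 0.470 = 1.69 eV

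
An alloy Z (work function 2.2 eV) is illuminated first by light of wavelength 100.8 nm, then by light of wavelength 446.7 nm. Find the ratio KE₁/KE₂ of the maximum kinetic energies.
17.5482

Using Einstein's equation: KE_max = hc/λ - φ

For λ₁ = 100.8 nm:
E₁ = hc/λ₁ = 12.3000 eV
KE₁ = E₁ - φ = 12.3000 - 2.2 = 10.1000 eV

For λ₂ = 446.7 nm:
E₂ = hc/λ₂ = 2.7756 eV
KE₂ = E₂ - φ = 2.7756 - 2.2 = 0.5756 eV

Ratio: KE₁/KE₂ = 10.1000/0.5756 = 17.5482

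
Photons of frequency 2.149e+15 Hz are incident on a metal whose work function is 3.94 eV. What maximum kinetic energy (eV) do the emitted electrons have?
4.9475 eV

Using Einstein's photoelectric equation: KE_max = hf - φ

First, calculate the photon energy:
E_photon = hf = (6.626×10⁻³⁴ J·s)(2.149e+15 Hz)
E_photon = 8.8875 eV

Then, the maximum kinetic energy:
KE_max = E_photon - φ = 8.8875 eV - 3.94 eV = 4.9475 eV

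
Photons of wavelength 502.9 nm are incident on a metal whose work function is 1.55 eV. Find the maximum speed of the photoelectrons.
5.6745e+05 m/s

First, find the maximum kinetic energy:
E_photon = hc/λ = 2.4654 eV
KE_max = E_photon - φ = 2.4654 - 1.55 = 0.9154 eV

Convert to Joules: KE_max = 0.9154 × 1.602×10⁻¹⁹ J = 1.4666e-19 J

Then use KE = ½mv² to find velocity:
v = √(2·KE/m) = √(2 × 1.4666e-19 J / 9.109e-31 kg)
v = 5.6745e+05 m/s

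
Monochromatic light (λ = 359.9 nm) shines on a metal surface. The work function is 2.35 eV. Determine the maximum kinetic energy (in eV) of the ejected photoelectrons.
1.0950 eV

Using Einstein's photoelectric equation: KE_max = hf - φ = hc/λ - φ

First, calculate the photon energy:
E_photon = hc/λ = (6.626×10⁻³⁴ J·s)(3×10⁸ m/s) / (359.9×10⁻⁹ m)
E_photon = 3.4450 eV

Then, the maximum kinetic energy:
KE_max = E_photon - φ = 3.4450 eV - 2.35 eV = 1.0950 eV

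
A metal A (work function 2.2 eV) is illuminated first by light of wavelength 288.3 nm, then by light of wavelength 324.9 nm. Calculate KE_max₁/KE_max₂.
1.2998

Using Einstein's equation: KE_max = hc/λ - φ

For λ₁ = 288.3 nm:
E₁ = hc/λ₁ = 4.3005 eV
KE₁ = E₁ - φ = 4.3005 - 2.2 = 2.1005 eV

For λ₂ = 324.9 nm:
E₂ = hc/λ₂ = 3.8161 eV
KE₂ = E₂ - φ = 3.8161 - 2.2 = 1.6161 eV

Ratio: KE₁/KE₂ = 2.1005/1.6161 = 1.2998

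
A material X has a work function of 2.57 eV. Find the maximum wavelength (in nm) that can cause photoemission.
482.43 nm

The threshold wavelength is when the photon energy equals the work function:
hc/λ₀ = φ

Solving for λ₀:
λ₀ = hc/φ = (6.626×10⁻³⁴ J·s)(3×10⁸ m/s) / (2.57 eV × 1.602×10⁻¹⁹ J/eV)
λ₀ = 482.43 nm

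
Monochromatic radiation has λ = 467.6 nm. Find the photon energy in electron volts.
2.6515 eV

Using E = hf = hc/λ:

E = hc/λ = (6.626×10⁻³⁴ J·s)(3×10⁸ m/s) / (467.6×10⁻⁹ m)
E = 2.6515 eV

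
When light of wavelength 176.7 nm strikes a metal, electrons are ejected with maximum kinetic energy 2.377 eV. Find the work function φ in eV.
4.64 eV

From Einstein's photoelectric equation: KE_max = hf - φ = hc/λ - φ

Rearranging for φ:
φ = hc/λ - KE_max

Calculate photon energy:
E_photon = hc/λ = 7.0166 eV

Therefore:
φ = 7.0166 - 2.377 = 4.64 eV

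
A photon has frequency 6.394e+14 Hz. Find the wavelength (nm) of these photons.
468.87 nm

Using the wave equation: c = fλ

Solving for wavelength:
λ = c/f = (3×10⁸ m/s) / (6.394e+14 Hz)
λ = 468.87 nm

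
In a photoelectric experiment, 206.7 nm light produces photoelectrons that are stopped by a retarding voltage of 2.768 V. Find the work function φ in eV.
3.23 eV

The stopping potential gives the maximum kinetic energy: KE_max = eV_s = 2.768 eV

From Einstein's photoelectric equation: KE_max = hc/λ - φ
Rearranging: φ = hc/λ - KE_max

Calculate photon energy:
E_photon = hc/λ = (6.626×10⁻³⁴ J·s)(3×10⁸ m/s) / (206.7×10⁻⁹ m) = 5.9983 eV

Therefore:
φ = 5.9983 - 2.768 = 3.23 eV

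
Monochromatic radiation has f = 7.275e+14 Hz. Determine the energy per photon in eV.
3.0087 eV

Using E = hf:

E = hf = (6.626×10⁻³⁴ J·s)(7.275e+14 Hz)
E = 3.0087 eV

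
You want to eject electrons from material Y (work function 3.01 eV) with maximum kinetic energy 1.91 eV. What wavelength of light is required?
252.00 nm

From Einstein's equation: KE_max = hc/λ - φ

Rearranging for λ:
hc/λ = KE_max + φ
λ = hc/(KE_max + φ)

Required photon energy:
E_photon = KE_max + φ = 1.91 + 3.01 = 4.92 eV

Required wavelength:
λ = hc/E_photon = (6.626×10⁻³⁴)(3×10⁸) / (4.92 × 1.602×10⁻¹⁹)
λ = 252.00 nm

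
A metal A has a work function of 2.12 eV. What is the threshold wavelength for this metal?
584.83 nm

The threshold wavelength is when the photon energy equals the work function:
hc/λ₀ = φ

Solving for λ₀:
λ₀ = hc/φ = (6.626×10⁻³⁴ J·s)(3×10⁸ m/s) / (2.12 eV × 1.602×10⁻¹⁹ J/eV)
λ₀ = 584.83 nm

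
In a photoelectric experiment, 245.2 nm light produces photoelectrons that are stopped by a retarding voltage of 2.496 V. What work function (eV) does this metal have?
2.56 eV

The stopping potential gives the maximum kinetic energy: KE_max = eV_s = 2.496 eV

From Einstein's photoelectric equation: KE_max = hc/λ - φ
Rearranging: φ = hc/λ - KE_max

Calculate photon energy:
E_photon = hc/λ = (6.626×10⁻³⁴ J·s)(3×10⁸ m/s) / (245.2×10⁻⁹ m) = 5.0565 eV

Therefore:
φ = 5.0565 - 2.496 = 2.56 eV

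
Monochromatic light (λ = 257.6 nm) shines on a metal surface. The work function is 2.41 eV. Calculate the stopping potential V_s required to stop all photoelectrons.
2.4031 V

The stopping potential V_s satisfies: eV_s = KE_max

First, find KE_max using Einstein's equation:
E_photon = hc/λ = 4.8131 eV
KE_max = E_photon - φ = 4.8131 - 2.41 = 2.4031 eV

Since eV_s = KE_max:
V_s = KE_max/e = 2.4031 V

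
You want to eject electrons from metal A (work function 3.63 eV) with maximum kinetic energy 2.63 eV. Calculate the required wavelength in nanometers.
198.06 nm

From Einstein's equation: KE_max = hc/λ - φ

Rearranging for λ:
hc/λ = KE_max + φ
λ = hc/(KE_max + φ)

Required photon energy:
E_photon = KE_max + φ = 2.63 + 3.63 = 6.26 eV

Required wavelength:
λ = hc/E_photon = (6.626×10⁻³⁴)(3×10⁸) / (6.26 × 1.602×10⁻¹⁹)
λ = 198.06 nm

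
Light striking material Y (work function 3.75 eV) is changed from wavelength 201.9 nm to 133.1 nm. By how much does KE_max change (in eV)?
3.1742 eV

Using Einstein's equation: KE_max = hc/λ - φ

For λ₁ = 201.9 nm:
KE₁ = hc/λ₁ - φ = 6.1409 - 3.75 = 2.3909 eV

For λ₂ = 133.1 nm:
KE₂ = hc/λ₂ - φ = 9.3151 - 3.75 = 5.5651 eV

Change in KE:
ΔKE = KE₂ - KE₁ = 5.5651 - 2.3909 = 3.1742 eV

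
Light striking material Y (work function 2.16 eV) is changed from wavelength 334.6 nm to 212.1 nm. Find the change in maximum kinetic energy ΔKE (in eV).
2.1401 eV

Using Einstein's equation: KE_max = hc/λ - φ

For λ₁ = 334.6 nm:
KE₁ = hc/λ₁ - φ = 3.7054 - 2.16 = 1.5454 eV

For λ₂ = 212.1 nm:
KE₂ = hc/λ₂ - φ = 5.8456 - 2.16 = 3.6856 eV

Change in KE:
ΔKE = KE₂ - KE₁ = 3.6856 - 1.5454 = 2.1401 eV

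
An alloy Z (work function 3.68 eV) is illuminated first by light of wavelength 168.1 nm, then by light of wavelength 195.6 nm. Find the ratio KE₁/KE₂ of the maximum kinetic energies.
1.3900

Using Einstein's equation: KE_max = hc/λ - φ

For λ₁ = 168.1 nm:
E₁ = hc/λ₁ = 7.3756 eV
KE₁ = E₁ - φ = 7.3756 - 3.68 = 3.6956 eV

For λ₂ = 195.6 nm:
E₂ = hc/λ₂ = 6.3387 eV
KE₂ = E₂ - φ = 6.3387 - 3.68 = 2.6587 eV

Ratio: KE₁/KE₂ = 3.6956/2.6587 = 1.3900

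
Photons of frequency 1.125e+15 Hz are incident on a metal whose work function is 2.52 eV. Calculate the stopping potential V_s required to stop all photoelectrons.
2.1326 V

The stopping potential V_s satisfies: eV_s = KE_max

First, find KE_max using Einstein's equation:
E_photon = hf = (6.626×10⁻³⁴ J·s)(1.125e+15 Hz) = 4.6526 eV
KE_max = E_photon - φ = 4.6526 - 2.52 = 2.1326 eV

Since eV_s = KE_max:
V_s = KE_max/e = 2.1326 V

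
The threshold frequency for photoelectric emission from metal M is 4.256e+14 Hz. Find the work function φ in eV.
1.76 eV

At the threshold frequency, photon energy equals work function:
φ = hf₀

Calculating:
φ = (6.626×10⁻³⁴ J·s)(4.256e+14 Hz)
φ = 1.76 eV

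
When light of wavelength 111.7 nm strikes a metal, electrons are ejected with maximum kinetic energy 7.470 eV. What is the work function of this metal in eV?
3.63 eV

From Einstein's photoelectric equation: KE_max = hf - φ = hc/λ - φ

Rearranging for φ:
φ = hc/λ - KE_max

Calculate photon energy:
E_photon = hc/λ = 11.0997 eV

Therefore:
φ = 11.0997 - 7.470 = 3.63 eV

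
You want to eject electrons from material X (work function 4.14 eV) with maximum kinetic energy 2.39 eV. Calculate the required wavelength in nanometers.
189.87 nm

From Einstein's equation: KE_max = hc/λ - φ

Rearranging for λ:
hc/λ = KE_max + φ
λ = hc/(KE_max + φ)

Required photon energy:
E_photon = KE_max + φ = 2.39 + 4.14 = 6.53 eV

Required wavelength:
λ = hc/E_photon = (6.626×10⁻³⁴)(3×10⁸) / (6.53 × 1.602×10⁻¹⁹)
λ = 189.87 nm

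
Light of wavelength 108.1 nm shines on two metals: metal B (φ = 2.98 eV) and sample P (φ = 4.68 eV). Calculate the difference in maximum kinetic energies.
1.7000 eV

Using KE_max = hc/λ - φ for each metal:

Photon energy: E = hc/λ = 11.4694 eV

For metal B (φ₁ = 2.98 eV):
KE₁ = E - φ₁ = 11.4694 - 2.98 = 8.4894 eV

For sample P (φ₂ = 4.68 eV):
KE₂ = E - φ₂ = 11.4694 - 4.68 = 6.7894 eV

Difference:
ΔKE = KE₁ - KE₂ = 8.4894 - 6.7894 = 1.7000 eV

Note: The difference equals the difference in work functions: 4.68 - 2.98 = 1.70 eV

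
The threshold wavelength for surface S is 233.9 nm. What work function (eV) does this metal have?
5.30 eV

At the threshold wavelength, photon energy equals work function:
φ = hc/λ₀

Calculating:
φ = (6.626×10⁻³⁴ J·s)(3×10⁸ m/s) / (233.9×10⁻⁹ m)
φ = 5.30 eV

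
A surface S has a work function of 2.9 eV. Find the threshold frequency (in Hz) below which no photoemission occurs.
7.0122e+14 Hz

The threshold frequency is when the photon energy equals the work function:
hf₀ = φ

Solving for f₀:
f₀ = φ/h = (2.9 eV × 1.602×10⁻¹⁹ J/eV) / (6.626×10⁻³⁴ J·s)
f₀ = 7.0122e+14 Hz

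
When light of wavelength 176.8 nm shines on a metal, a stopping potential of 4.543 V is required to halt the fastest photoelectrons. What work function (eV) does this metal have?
2.47 eV

The stopping potential gives the maximum kinetic energy: KE_max = eV_s = 4.543 eV

From Einstein's photoelectric equation: KE_max = hc/λ - φ
Rearranging: φ = hc/λ - KE_max

Calculate photon energy:
E_photon = hc/λ = (6.626×10⁻³⁴ J·s)(3×10⁸ m/s) / (176.8×10⁻⁹ m) = 7.0127 eV

Therefore:
φ = 7.0127 - 4.543 = 2.47 eV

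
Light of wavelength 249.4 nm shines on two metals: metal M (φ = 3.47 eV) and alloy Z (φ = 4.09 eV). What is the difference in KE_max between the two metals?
0.6200 eV

Using KE_max = hc/λ - φ for each metal:

Photon energy: E = hc/λ = 4.9713 eV

For metal M (φ₁ = 3.47 eV):
KE₁ = E - φ₁ = 4.9713 - 3.47 = 1.5013 eV

For alloy Z (φ₂ = 4.09 eV):
KE₂ = E - φ₂ = 4.9713 - 4.09 = 0.8813 eV

Difference:
ΔKE = KE₁ - KE₂ = 1.5013 - 0.8813 = 0.6200 eV

Note: The difference equals the difference in work functions: 4.09 - 3.47 = 0.62 eV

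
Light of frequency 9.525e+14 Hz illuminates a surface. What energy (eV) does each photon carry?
3.9392 eV

Using E = hf:

E = hf = (6.626×10⁻³⁴ J·s)(9.525e+14 Hz)
E = 3.9392 eV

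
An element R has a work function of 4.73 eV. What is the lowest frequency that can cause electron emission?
1.1437e+15 Hz

The threshold frequency is when the photon energy equals the work function:
hf₀ = φ

Solving for f₀:
f₀ = φ/h = (4.73 eV × 1.602×10⁻¹⁹ J/eV) / (6.626×10⁻³⁴ J·s)
f₀ = 1.1437e+15 Hz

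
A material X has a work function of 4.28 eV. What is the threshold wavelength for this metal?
289.68 nm

The threshold wavelength is when the photon energy equals the work function:
hc/λ₀ = φ

Solving for λ₀:
λ₀ = hc/φ = (6.626×10⁻³⁴ J·s)(3×10⁸ m/s) / (4.28 eV × 1.602×10⁻¹⁹ J/eV)
λ₀ = 289.68 nm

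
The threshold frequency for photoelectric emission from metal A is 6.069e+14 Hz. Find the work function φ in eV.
2.51 eV

At the threshold frequency, photon energy equals work function:
φ = hf₀

Calculating:
φ = (6.626×10⁻³⁴ J·s)(6.069e+14 Hz)
φ = 2.51 eV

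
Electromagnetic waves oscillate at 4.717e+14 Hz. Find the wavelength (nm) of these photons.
635.56 nm

Using the wave equation: c = fλ

Solving for wavelength:
λ = c/f = (3×10⁸ m/s) / (4.717e+14 Hz)
λ = 635.56 nm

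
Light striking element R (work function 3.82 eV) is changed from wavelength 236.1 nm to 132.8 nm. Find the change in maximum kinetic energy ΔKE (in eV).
4.0848 eV

Using Einstein's equation: KE_max = hc/λ - φ

For λ₁ = 236.1 nm:
KE₁ = hc/λ₁ - φ = 5.2513 - 3.82 = 1.4313 eV

For λ₂ = 132.8 nm:
KE₂ = hc/λ₂ - φ = 9.3362 - 3.82 = 5.5162 eV

Change in KE:
ΔKE = KE₂ - KE₁ = 5.5162 - 1.4313 = 4.0848 eV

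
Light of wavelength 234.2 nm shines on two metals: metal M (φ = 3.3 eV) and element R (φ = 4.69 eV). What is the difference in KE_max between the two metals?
1.3900 eV

Using KE_max = hc/λ - φ for each metal:

Photon energy: E = hc/λ = 5.2939 eV

For metal M (φ₁ = 3.3 eV):
KE₁ = E - φ₁ = 5.2939 - 3.3 = 1.9939 eV

For element R (φ₂ = 4.69 eV):
KE₂ = E - φ₂ = 5.2939 - 4.69 = 0.6039 eV

Difference:
ΔKE = KE₁ - KE₂ = 1.9939 - 0.6039 = 1.3900 eV

Note: The difference equals the difference in work functions: 4.69 - 3.3 = 1.39 eV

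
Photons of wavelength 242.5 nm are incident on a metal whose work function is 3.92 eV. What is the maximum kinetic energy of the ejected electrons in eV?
1.1928 eV

Using Einstein's photoelectric equation: KE_max = hf - φ = hc/λ - φ

First, calculate the photon energy:
E_photon = hc/λ = (6.626×10⁻³⁴ J·s)(3×10⁸ m/s) / (242.5×10⁻⁹ m)
E_photon = 5.1128 eV

Then, the maximum kinetic energy:
KE_max = E_photon - φ = 5.1128 eV - 3.92 eV = 1.1928 eV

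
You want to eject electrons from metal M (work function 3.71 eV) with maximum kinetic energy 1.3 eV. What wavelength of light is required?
247.47 nm

From Einstein's equation: KE_max = hc/λ - φ

Rearranging for λ:
hc/λ = KE_max + φ
λ = hc/(KE_max + φ)

Required photon energy:
E_photon = KE_max + φ = 1.3 + 3.71 = 5.01 eV

Required wavelength:
λ = hc/E_photon = (6.626×10⁻³⁴)(3×10⁸) / (5.01 × 1.602×10⁻¹⁹)
λ = 247.47 nm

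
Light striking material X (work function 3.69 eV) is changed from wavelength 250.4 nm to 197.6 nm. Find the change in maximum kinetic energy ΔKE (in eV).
1.3231 eV

Using Einstein's equation: KE_max = hc/λ - φ

For λ₁ = 250.4 nm:
KE₁ = hc/λ₁ - φ = 4.9514 - 3.69 = 1.2614 eV

For λ₂ = 197.6 nm:
KE₂ = hc/λ₂ - φ = 6.2745 - 3.69 = 2.5845 eV

Change in KE:
ΔKE = KE₂ - KE₁ = 2.5845 - 1.2614 = 1.3231 eV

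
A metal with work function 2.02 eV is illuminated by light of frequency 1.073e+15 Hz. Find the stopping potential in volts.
2.4176 V

The stopping potential V_s satisfies: eV_s = KE_max

First, find KE_max using Einstein's equation:
E_photon = hf = (6.626×10⁻³⁴ J·s)(1.073e+15 Hz) = 4.4376 eV
KE_max = E_photon - φ = 4.4376 - 2.02 = 2.4176 eV

Since eV_s = KE_max:
V_s = KE_max/e = 2.4176 V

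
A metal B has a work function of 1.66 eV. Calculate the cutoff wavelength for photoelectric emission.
746.89 nm

The threshold wavelength is when the photon energy equals the work function:
hc/λ₀ = φ

Solving for λ₀:
λ₀ = hc/φ = (6.626×10⁻³⁴ J·s)(3×10⁸ m/s) / (1.66 eV × 1.602×10⁻¹⁹ J/eV)
λ₀ = 746.89 nm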